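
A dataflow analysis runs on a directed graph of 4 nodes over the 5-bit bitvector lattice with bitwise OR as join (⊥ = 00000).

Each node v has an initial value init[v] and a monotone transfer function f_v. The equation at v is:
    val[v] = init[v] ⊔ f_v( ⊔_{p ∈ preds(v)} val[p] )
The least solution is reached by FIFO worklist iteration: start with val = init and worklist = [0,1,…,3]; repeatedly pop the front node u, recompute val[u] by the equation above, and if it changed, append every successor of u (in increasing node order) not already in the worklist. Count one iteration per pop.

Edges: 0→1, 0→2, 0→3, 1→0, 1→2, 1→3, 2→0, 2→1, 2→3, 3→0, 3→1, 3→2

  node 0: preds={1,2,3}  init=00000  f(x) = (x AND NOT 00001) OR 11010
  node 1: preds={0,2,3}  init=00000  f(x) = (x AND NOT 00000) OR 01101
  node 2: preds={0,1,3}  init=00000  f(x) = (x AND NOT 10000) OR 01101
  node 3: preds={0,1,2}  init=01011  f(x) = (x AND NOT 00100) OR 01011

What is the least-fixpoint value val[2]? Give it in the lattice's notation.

01111

Worklist (8 pops):
  #1 pop 0: in=01011 → 11010 (was 00000); enqueue []
  #2 pop 1: in=11011 → 11111 (was 00000); enqueue [0]
  #3 pop 2: in=11111 → 01111 (was 00000); enqueue [1]
  #4 pop 3: in=11111 → 11011 (was 01011); enqueue [2]
  #5 pop 0: in=11111 → 11110 (was 11010); enqueue [3]
  #6 pop 1: in=11111 → 11111 (no change)
  #7 pop 2: in=11111 → 01111 (no change)
  #8 pop 3: in=11111 → 11011 (no change)

Fixpoint:
  val[0] = 11110
  val[1] = 11111
  val[2] = 01111
  val[3] = 11011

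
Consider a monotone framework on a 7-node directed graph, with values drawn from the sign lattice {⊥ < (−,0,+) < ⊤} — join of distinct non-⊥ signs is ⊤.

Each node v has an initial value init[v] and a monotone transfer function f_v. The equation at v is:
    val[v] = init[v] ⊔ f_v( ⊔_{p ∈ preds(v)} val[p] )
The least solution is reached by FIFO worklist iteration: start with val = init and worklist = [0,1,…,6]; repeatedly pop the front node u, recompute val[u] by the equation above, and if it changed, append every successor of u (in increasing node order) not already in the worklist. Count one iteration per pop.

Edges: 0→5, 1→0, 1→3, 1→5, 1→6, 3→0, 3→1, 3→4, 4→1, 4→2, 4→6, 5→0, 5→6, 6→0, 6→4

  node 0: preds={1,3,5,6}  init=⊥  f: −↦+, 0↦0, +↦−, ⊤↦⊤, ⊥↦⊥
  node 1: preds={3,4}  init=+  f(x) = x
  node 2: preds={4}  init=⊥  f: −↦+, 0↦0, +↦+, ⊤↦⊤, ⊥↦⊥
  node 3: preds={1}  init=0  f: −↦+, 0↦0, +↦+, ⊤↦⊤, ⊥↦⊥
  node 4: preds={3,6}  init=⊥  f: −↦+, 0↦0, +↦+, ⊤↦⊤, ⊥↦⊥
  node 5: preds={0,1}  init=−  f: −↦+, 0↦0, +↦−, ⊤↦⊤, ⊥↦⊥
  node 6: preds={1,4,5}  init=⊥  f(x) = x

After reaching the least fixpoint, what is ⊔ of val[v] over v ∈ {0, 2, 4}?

Iteration log — 11 steps:
  step 1. node 0  ⊔preds=⊤  new=⊤  old=⊥  +wl: 
  step 2. node 1  ⊔preds=0  new=⊤  old=+  +wl: 0
  step 3. node 2  ⊔preds=⊥  new=⊥  stable
  step 4. node 3  ⊔preds=⊤  new=⊤  old=0  +wl: 1
  step 5. node 4  ⊔preds=⊤  new=⊤  old=⊥  +wl: 2
  step 6. node 5  ⊔preds=⊤  new=⊤  old=−  +wl: 
  step 7. node 6  ⊔preds=⊤  new=⊤  old=⊥  +wl: 4
  step 8. node 0  ⊔preds=⊤  new=⊤  stable
  step 9. node 1  ⊔preds=⊤  new=⊤  stable
  step 10. node 2  ⊔preds=⊤  new=⊤  old=⊥  +wl: 
  step 11. node 4  ⊔preds=⊤  new=⊤  stable

Least fixpoint reached:
  node 0: ⊤
  node 1: ⊤
  node 2: ⊤
  node 3: ⊤
  node 4: ⊤
  node 5: ⊤
  node 6: ⊤

⊤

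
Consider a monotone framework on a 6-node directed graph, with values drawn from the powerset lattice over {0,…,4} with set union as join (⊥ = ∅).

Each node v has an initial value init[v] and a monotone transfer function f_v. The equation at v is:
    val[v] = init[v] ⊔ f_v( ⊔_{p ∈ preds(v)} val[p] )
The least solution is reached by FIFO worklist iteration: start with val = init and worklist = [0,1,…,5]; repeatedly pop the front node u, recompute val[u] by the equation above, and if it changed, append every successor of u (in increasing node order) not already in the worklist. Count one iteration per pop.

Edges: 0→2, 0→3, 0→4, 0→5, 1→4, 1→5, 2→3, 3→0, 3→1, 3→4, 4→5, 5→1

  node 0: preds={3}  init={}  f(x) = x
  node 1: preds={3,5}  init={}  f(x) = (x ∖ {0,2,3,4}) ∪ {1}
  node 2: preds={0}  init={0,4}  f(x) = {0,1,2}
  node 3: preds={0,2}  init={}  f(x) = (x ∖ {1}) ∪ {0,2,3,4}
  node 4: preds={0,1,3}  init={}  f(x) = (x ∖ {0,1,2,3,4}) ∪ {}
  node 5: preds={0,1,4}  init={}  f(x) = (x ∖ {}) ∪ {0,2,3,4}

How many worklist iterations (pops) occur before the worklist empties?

12

Worklist (12 pops):
  #1 pop 0: in={} → {} (no change)
  #2 pop 1: in={} → {1} (was {}); enqueue []
  #3 pop 2: in={} → {0,1,2,4} (was {0,4}); enqueue []
  #4 pop 3: in={0,1,2,4} → {0,2,3,4} (was {}); enqueue [0,1]
  #5 pop 4: in={0,1,2,3,4} → {} (no change)
  #6 pop 5: in={1} → {0,1,2,3,4} (was {}); enqueue []
  #7 pop 0: in={0,2,3,4} → {0,2,3,4} (was {}); enqueue [2,3,4,5]
  #8 pop 1: in={0,1,2,3,4} → {1} (no change)
  #9 pop 2: in={0,2,3,4} → {0,1,2,4} (no change)
  #10 pop 3: in={0,1,2,3,4} → {0,2,3,4} (no change)
  #11 pop 4: in={0,1,2,3,4} → {} (no change)
  #12 pop 5: in={0,1,2,3,4} → {0,1,2,3,4} (no change)

Fixpoint:
  val[0] = {0,2,3,4}
  val[1] = {1}
  val[2] = {0,1,2,4}
  val[3] = {0,2,3,4}
  val[4] = {}
  val[5] = {0,1,2,3,4}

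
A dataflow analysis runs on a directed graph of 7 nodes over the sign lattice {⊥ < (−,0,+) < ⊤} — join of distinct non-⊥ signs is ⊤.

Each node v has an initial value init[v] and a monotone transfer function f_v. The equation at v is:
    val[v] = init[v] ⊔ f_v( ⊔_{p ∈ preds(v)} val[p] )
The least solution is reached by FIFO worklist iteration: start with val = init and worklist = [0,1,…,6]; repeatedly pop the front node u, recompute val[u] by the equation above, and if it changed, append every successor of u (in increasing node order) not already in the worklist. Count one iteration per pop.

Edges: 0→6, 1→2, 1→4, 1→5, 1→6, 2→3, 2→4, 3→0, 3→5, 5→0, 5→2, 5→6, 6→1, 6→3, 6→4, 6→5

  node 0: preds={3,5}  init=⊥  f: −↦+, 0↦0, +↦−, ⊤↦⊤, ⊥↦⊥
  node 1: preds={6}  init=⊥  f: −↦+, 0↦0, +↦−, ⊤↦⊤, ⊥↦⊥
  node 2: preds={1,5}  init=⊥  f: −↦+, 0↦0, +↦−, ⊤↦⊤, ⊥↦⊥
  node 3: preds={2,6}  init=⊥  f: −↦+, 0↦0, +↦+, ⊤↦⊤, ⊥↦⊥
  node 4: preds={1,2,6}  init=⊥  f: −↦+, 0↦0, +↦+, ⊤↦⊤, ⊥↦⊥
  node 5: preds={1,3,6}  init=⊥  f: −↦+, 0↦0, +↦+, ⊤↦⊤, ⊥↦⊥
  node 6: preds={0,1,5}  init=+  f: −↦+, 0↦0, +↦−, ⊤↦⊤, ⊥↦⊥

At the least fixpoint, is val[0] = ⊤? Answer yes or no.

Trace (16 dequeues):
  [1] u=0 | in ⊥ | out ⊥ | ==
  [2] u=1 | in + | out − | prev ⊥ | push {}
  [3] u=2 | in − | out + | prev ⊥ | push {}
  [4] u=3 | in + | out + | prev ⊥ | push {0}
  [5] u=4 | in ⊤ | out ⊤ | prev ⊥ | push {}
  [6] u=5 | in ⊤ | out ⊤ | prev ⊥ | push {2}
  [7] u=6 | in ⊤ | out ⊤ | prev + | push {1,3,4,5}
  [8] u=0 | in ⊤ | out ⊤ | prev ⊥ | push {6}
  [9] u=2 | in ⊤ | out ⊤ | prev + | push {}
  [10] u=1 | in ⊤ | out ⊤ | prev − | push {2}
  [11] u=3 | in ⊤ | out ⊤ | prev + | push {0}
  [12] u=4 | in ⊤ | out ⊤ | ==
  [13] u=5 | in ⊤ | out ⊤ | ==
  [14] u=6 | in ⊤ | out ⊤ | ==
  [15] u=2 | in ⊤ | out ⊤ | ==
  [16] u=0 | in ⊤ | out ⊤ | ==

Converged values:
  [0] ⊤
  [1] ⊤
  [2] ⊤
  [3] ⊤
  [4] ⊤
  [5] ⊤
  [6] ⊤

yes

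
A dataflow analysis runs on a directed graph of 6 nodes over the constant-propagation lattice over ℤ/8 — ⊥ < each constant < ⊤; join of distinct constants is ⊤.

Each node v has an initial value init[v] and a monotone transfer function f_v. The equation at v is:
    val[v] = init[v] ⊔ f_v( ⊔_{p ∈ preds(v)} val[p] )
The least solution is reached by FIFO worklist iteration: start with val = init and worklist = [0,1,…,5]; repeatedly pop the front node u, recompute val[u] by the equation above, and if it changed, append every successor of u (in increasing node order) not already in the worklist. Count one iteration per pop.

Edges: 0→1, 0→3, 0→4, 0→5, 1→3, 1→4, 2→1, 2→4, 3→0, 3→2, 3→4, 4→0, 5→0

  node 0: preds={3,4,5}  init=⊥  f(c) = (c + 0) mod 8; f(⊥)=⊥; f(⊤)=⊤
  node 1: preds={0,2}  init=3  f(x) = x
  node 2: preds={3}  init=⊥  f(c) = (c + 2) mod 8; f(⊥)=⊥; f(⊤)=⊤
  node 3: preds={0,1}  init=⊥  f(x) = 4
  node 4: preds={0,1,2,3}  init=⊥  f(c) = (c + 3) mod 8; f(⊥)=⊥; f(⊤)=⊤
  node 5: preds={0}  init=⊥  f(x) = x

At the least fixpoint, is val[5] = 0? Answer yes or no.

Trace (13 dequeues):
  [1] u=0 | in ⊥ | out ⊥ | ==
  [2] u=1 | in ⊥ | out 3 | ==
  [3] u=2 | in ⊥ | out ⊥ | ==
  [4] u=3 | in 3 | out 4 | prev ⊥ | push {0,2}
  [5] u=4 | in ⊤ | out ⊤ | prev ⊥ | push {}
  [6] u=5 | in ⊥ | out ⊥ | ==
  [7] u=0 | in ⊤ | out ⊤ | prev ⊥ | push {1,3,4,5}
  [8] u=2 | in 4 | out 6 | prev ⊥ | push {}
  [9] u=1 | in ⊤ | out ⊤ | prev 3 | push {}
  [10] u=3 | in ⊤ | out 4 | ==
  [11] u=4 | in ⊤ | out ⊤ | ==
  [12] u=5 | in ⊤ | out ⊤ | prev ⊥ | push {0}
  [13] u=0 | in ⊤ | out ⊤ | ==

Converged values:
  [0] ⊤
  [1] ⊤
  [2] 6
  [3] 4
  [4] ⊤
  [5] ⊤

no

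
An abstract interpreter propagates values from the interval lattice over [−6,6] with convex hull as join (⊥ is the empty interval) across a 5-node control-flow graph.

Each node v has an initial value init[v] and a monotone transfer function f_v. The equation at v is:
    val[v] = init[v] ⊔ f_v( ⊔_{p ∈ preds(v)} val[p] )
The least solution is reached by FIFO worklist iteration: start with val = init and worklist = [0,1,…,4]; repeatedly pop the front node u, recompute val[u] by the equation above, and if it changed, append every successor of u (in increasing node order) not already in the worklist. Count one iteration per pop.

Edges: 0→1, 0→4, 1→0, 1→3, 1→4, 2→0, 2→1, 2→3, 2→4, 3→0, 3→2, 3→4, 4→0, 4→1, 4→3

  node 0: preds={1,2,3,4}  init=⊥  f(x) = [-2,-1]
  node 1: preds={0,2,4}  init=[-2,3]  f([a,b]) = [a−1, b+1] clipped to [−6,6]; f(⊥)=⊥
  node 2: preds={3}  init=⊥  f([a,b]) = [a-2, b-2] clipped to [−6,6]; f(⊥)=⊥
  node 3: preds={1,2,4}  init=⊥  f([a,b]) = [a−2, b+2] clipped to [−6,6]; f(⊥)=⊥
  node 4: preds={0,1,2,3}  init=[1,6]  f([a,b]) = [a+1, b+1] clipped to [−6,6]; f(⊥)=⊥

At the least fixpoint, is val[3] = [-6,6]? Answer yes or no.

yes

Worklist (15 pops):
  #1 pop 0: in=[-2,6] → [-2,-1] (was ⊥); enqueue []
  #2 pop 1: in=[-2,6] → [-3,6] (was [-2,3]); enqueue [0]
  #3 pop 2: in=⊥ → ⊥ (no change)
  #4 pop 3: in=[-3,6] → [-5,6] (was ⊥); enqueue [2]
  #5 pop 4: in=[-5,6] → [-4,6] (was [1,6]); enqueue [1,3]
  #6 pop 0: in=[-5,6] → [-2,-1] (no change)
  #7 pop 2: in=[-5,6] → [-6,4] (was ⊥); enqueue [0,4]
  #8 pop 1: in=[-6,6] → [-6,6] (was [-3,6]); enqueue []
  #9 pop 3: in=[-6,6] → [-6,6] (was [-5,6]); enqueue [2]
  #10 pop 0: in=[-6,6] → [-2,-1] (no change)
  #11 pop 4: in=[-6,6] → [-5,6] (was [-4,6]); enqueue [0,1,3]
  #12 pop 2: in=[-6,6] → [-6,4] (no change)
  #13 pop 0: in=[-6,6] → [-2,-1] (no change)
  #14 pop 1: in=[-6,6] → [-6,6] (no change)
  #15 pop 3: in=[-6,6] → [-6,6] (no change)

Fixpoint:
  val[0] = [-2,-1]
  val[1] = [-6,6]
  val[2] = [-6,4]
  val[3] = [-6,6]
  val[4] = [-5,6]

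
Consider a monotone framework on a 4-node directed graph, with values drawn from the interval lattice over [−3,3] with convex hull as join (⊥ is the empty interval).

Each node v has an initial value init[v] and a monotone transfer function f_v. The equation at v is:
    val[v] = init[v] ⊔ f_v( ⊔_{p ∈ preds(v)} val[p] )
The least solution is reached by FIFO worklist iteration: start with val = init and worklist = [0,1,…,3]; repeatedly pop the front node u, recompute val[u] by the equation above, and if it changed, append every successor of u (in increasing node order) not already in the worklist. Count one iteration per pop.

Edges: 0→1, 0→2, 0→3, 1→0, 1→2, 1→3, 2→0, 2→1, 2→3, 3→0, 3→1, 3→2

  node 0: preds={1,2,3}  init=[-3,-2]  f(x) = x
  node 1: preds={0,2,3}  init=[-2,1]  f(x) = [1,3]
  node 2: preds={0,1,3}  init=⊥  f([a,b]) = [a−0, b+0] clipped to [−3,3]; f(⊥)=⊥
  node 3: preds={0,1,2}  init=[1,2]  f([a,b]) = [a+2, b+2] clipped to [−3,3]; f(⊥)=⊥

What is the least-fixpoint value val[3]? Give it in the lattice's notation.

[-1,3]

Iteration log — 8 steps:
  step 1. node 0  ⊔preds=[-2,2]  new=[-3,2]  old=[-3,-2]  +wl: 
  step 2. node 1  ⊔preds=[-3,2]  new=[-2,3]  old=[-2,1]  +wl: 0
  step 3. node 2  ⊔preds=[-3,3]  new=[-3,3]  old=⊥  +wl: 1
  step 4. node 3  ⊔preds=[-3,3]  new=[-1,3]  old=[1,2]  +wl: 2
  step 5. node 0  ⊔preds=[-3,3]  new=[-3,3]  old=[-3,2]  +wl: 3
  step 6. node 1  ⊔preds=[-3,3]  new=[-2,3]  stable
  step 7. node 2  ⊔preds=[-3,3]  new=[-3,3]  stable
  step 8. node 3  ⊔preds=[-3,3]  new=[-1,3]  stable

Least fixpoint reached:
  node 0: [-3,3]
  node 1: [-2,3]
  node 2: [-3,3]
  node 3: [-1,3]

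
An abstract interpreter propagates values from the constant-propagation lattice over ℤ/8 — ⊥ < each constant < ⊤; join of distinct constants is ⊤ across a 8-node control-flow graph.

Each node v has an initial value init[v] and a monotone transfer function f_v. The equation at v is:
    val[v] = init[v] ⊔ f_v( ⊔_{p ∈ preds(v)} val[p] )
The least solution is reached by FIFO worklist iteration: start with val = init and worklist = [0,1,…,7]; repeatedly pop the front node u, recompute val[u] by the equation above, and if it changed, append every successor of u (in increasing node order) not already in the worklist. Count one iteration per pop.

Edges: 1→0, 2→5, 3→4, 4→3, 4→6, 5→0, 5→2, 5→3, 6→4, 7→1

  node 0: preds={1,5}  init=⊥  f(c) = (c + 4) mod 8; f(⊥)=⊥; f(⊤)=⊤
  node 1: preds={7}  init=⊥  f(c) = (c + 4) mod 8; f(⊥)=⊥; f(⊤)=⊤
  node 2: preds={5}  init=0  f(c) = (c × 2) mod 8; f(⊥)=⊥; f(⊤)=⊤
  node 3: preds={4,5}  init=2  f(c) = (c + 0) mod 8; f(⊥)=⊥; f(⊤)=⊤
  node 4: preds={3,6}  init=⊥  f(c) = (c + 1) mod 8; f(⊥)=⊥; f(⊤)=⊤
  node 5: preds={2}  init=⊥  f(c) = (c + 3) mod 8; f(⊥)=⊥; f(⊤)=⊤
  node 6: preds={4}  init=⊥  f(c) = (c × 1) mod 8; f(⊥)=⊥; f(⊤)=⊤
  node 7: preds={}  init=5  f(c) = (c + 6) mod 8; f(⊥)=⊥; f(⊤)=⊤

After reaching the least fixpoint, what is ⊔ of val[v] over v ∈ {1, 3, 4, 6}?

⊤

Iteration log — 18 steps:
  step 1. node 0  ⊔preds=⊥  new=⊥  stable
  step 2. node 1  ⊔preds=5  new=1  old=⊥  +wl: 0
  step 3. node 2  ⊔preds=⊥  new=0  stable
  step 4. node 3  ⊔preds=⊥  new=2  stable
  step 5. node 4  ⊔preds=2  new=3  old=⊥  +wl: 3
  step 6. node 5  ⊔preds=0  new=3  old=⊥  +wl: 2
  step 7. node 6  ⊔preds=3  new=3  old=⊥  +wl: 4
  step 8. node 7  ⊔preds=⊥  new=5  stable
  step 9. node 0  ⊔preds=⊤  new=⊤  old=⊥  +wl: 
  step 10. node 3  ⊔preds=3  new=⊤  old=2  +wl: 
  step 11. node 2  ⊔preds=3  new=⊤  old=0  +wl: 5
  step 12. node 4  ⊔preds=⊤  new=⊤  old=3  +wl: 3,6
  step 13. node 5  ⊔preds=⊤  new=⊤  old=3  +wl: 0,2
  step 14. node 3  ⊔preds=⊤  new=⊤  stable
  step 15. node 6  ⊔preds=⊤  new=⊤  old=3  +wl: 4
  step 16. node 0  ⊔preds=⊤  new=⊤  stable
  step 17. node 2  ⊔preds=⊤  new=⊤  stable
  step 18. node 4  ⊔preds=⊤  new=⊤  stable

Least fixpoint reached:
  node 0: ⊤
  node 1: 1
  node 2: ⊤
  node 3: ⊤
  node 4: ⊤
  node 5: ⊤
  node 6: ⊤
  node 7: 5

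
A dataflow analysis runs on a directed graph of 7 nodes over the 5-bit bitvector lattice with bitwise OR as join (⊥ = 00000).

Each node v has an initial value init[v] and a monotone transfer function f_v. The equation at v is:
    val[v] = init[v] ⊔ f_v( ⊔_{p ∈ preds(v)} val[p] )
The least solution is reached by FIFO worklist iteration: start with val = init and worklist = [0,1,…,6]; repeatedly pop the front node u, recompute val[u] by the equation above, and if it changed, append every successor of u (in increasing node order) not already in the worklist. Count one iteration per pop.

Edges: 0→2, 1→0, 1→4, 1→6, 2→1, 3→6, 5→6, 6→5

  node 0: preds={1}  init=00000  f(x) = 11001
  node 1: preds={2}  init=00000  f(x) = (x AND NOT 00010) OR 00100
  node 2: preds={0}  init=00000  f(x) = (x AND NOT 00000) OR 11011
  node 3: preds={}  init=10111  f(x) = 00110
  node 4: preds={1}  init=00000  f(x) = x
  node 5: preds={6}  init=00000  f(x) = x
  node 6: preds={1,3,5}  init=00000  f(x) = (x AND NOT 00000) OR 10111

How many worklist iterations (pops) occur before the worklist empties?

Worklist (15 pops):
  #1 pop 0: in=00000 → 11001 (was 00000); enqueue []
  #2 pop 1: in=00000 → 00100 (was 00000); enqueue [0]
  #3 pop 2: in=11001 → 11011 (was 00000); enqueue [1]
  #4 pop 3: in=00000 → 10111 (no change)
  #5 pop 4: in=00100 → 00100 (was 00000); enqueue []
  #6 pop 5: in=00000 → 00000 (no change)
  #7 pop 6: in=10111 → 10111 (was 00000); enqueue [5]
  #8 pop 0: in=00100 → 11001 (no change)
  #9 pop 1: in=11011 → 11101 (was 00100); enqueue [0,4,6]
  #10 pop 5: in=10111 → 10111 (was 00000); enqueue []
  #11 pop 0: in=11101 → 11001 (no change)
  #12 pop 4: in=11101 → 11101 (was 00100); enqueue []
  #13 pop 6: in=11111 → 11111 (was 10111); enqueue [5]
  #14 pop 5: in=11111 → 11111 (was 10111); enqueue [6]
  #15 pop 6: in=11111 → 11111 (no change)

Fixpoint:
  val[0] = 11001
  val[1] = 11101
  val[2] = 11011
  val[3] = 10111
  val[4] = 11101
  val[5] = 11111
  val[6] = 11111

15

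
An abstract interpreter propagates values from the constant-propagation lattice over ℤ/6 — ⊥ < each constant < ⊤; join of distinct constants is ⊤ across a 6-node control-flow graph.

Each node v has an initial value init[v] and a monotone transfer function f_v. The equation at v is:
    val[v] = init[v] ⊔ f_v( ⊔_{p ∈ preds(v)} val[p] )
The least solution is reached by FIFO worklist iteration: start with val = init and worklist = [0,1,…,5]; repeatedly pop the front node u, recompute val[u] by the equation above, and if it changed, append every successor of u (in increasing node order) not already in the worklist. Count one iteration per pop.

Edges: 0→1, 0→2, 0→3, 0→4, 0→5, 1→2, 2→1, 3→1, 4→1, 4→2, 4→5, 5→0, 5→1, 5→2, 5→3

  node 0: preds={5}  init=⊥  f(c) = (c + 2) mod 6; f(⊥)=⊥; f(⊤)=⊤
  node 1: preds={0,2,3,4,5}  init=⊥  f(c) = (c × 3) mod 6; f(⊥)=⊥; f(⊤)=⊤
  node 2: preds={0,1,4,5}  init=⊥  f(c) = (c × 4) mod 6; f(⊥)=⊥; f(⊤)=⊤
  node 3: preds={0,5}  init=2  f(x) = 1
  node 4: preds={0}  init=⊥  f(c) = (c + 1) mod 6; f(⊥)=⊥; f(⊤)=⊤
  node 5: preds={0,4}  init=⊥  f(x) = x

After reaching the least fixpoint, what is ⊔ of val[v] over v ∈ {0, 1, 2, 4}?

Worklist (9 pops):
  #1 pop 0: in=⊥ → ⊥ (no change)
  #2 pop 1: in=2 → 0 (was ⊥); enqueue []
  #3 pop 2: in=0 → 0 (was ⊥); enqueue [1]
  #4 pop 3: in=⊥ → ⊤ (was 2); enqueue []
  #5 pop 4: in=⊥ → ⊥ (no change)
  #6 pop 5: in=⊥ → ⊥ (no change)
  #7 pop 1: in=⊤ → ⊤ (was 0); enqueue [2]
  #8 pop 2: in=⊤ → ⊤ (was 0); enqueue [1]
  #9 pop 1: in=⊤ → ⊤ (no change)

Fixpoint:
  val[0] = ⊥
  val[1] = ⊤
  val[2] = ⊤
  val[3] = ⊤
  val[4] = ⊥
  val[5] = ⊥

⊤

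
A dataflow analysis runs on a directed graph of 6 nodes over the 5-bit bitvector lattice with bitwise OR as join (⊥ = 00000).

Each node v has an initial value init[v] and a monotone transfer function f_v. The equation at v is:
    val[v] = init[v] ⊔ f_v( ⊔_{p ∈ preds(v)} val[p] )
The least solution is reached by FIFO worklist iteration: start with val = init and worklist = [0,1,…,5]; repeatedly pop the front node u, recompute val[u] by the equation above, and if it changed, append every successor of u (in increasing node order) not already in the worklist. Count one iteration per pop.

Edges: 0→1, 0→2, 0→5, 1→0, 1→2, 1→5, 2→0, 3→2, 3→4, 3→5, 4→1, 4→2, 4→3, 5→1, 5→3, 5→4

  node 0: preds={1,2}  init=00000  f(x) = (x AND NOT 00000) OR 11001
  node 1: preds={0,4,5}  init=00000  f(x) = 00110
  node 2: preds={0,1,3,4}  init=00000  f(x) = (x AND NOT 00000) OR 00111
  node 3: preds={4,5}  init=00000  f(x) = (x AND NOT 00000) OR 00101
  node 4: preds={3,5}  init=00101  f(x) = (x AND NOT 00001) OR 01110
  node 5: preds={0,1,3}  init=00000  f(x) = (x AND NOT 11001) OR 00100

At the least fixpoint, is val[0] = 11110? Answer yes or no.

no

Trace (13 dequeues):
  [1] u=0 | in 00000 | out 11001 | prev 00000 | push {}
  [2] u=1 | in 11101 | out 00110 | prev 00000 | push {0}
  [3] u=2 | in 11111 | out 11111 | prev 00000 | push {}
  [4] u=3 | in 00101 | out 00101 | prev 00000 | push {2}
  [5] u=4 | in 00101 | out 01111 | prev 00101 | push {1,3}
  [6] u=5 | in 11111 | out 00110 | prev 00000 | push {4}
  [7] u=0 | in 11111 | out 11111 | prev 11001 | push {5}
  [8] u=2 | in 11111 | out 11111 | ==
  [9] u=1 | in 11111 | out 00110 | ==
  [10] u=3 | in 01111 | out 01111 | prev 00101 | push {2}
  [11] u=4 | in 01111 | out 01111 | ==
  [12] u=5 | in 11111 | out 00110 | ==
  [13] u=2 | in 11111 | out 11111 | ==

Converged values:
  [0] 11111
  [1] 00110
  [2] 11111
  [3] 01111
  [4] 01111
  [5] 00110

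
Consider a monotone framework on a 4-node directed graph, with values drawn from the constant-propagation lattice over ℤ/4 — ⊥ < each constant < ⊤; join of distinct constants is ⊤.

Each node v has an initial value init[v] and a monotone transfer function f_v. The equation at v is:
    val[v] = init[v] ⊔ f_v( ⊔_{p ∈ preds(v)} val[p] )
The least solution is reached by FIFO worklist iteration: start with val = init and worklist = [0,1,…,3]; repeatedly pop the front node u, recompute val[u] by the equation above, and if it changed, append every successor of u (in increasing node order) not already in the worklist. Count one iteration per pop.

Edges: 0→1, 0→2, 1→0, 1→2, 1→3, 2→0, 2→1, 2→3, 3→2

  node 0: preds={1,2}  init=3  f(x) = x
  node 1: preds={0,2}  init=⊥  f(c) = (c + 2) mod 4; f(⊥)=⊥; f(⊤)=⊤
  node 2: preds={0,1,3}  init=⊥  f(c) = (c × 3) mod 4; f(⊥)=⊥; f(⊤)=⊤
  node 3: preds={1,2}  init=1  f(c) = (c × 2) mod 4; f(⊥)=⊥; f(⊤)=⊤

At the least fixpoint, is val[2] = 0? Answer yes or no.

Trace (9 dequeues):
  [1] u=0 | in ⊥ | out 3 | ==
  [2] u=1 | in 3 | out 1 | prev ⊥ | push {0}
  [3] u=2 | in ⊤ | out ⊤ | prev ⊥ | push {1}
  [4] u=3 | in ⊤ | out ⊤ | prev 1 | push {2}
  [5] u=0 | in ⊤ | out ⊤ | prev 3 | push {}
  [6] u=1 | in ⊤ | out ⊤ | prev 1 | push {0,3}
  [7] u=2 | in ⊤ | out ⊤ | ==
  [8] u=0 | in ⊤ | out ⊤ | ==
  [9] u=3 | in ⊤ | out ⊤ | ==

Converged values:
  [0] ⊤
  [1] ⊤
  [2] ⊤
  [3] ⊤

no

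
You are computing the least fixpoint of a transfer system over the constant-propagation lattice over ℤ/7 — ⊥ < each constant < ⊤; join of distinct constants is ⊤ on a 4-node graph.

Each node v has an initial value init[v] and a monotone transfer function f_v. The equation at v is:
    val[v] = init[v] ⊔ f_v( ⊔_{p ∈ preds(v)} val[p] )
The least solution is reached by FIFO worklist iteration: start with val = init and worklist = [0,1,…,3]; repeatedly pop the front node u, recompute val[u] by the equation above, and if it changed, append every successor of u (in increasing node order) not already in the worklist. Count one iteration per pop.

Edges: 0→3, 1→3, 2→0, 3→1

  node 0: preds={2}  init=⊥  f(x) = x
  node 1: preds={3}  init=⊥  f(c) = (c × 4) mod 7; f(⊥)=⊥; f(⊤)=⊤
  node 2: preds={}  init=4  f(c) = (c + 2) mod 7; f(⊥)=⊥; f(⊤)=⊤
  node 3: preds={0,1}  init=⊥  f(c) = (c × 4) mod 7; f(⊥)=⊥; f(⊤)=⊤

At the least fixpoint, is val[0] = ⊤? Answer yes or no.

no

Iteration log — 8 steps:
  step 1. node 0  ⊔preds=4  new=4  old=⊥  +wl: 
  step 2. node 1  ⊔preds=⊥  new=⊥  stable
  step 3. node 2  ⊔preds=⊥  new=4  stable
  step 4. node 3  ⊔preds=4  new=2  old=⊥  +wl: 1
  step 5. node 1  ⊔preds=2  new=1  old=⊥  +wl: 3
  step 6. node 3  ⊔preds=⊤  new=⊤  old=2  +wl: 1
  step 7. node 1  ⊔preds=⊤  new=⊤  old=1  +wl: 3
  step 8. node 3  ⊔preds=⊤  new=⊤  stable

Least fixpoint reached:
  node 0: 4
  node 1: ⊤
  node 2: 4
  node 3: ⊤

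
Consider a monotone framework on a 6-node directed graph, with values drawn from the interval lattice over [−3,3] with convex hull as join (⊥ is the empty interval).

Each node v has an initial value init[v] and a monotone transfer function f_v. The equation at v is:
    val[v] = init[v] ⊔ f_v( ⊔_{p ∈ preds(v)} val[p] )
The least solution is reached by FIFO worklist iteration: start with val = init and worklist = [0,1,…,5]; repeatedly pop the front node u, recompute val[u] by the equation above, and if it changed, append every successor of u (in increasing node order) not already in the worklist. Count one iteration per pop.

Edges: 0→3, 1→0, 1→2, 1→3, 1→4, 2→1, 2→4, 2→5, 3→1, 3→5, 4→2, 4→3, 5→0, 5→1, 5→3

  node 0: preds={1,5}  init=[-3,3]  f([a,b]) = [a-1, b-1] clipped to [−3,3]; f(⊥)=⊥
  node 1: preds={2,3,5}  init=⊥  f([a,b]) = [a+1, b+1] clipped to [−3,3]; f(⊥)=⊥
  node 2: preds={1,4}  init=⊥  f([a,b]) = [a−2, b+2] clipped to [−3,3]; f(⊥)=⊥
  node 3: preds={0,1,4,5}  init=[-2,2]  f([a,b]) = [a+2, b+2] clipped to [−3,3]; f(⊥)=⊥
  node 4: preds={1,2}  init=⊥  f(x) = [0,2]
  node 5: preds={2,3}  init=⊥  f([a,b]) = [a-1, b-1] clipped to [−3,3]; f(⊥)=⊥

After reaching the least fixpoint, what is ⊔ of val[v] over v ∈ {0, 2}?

[-3,3]

Iteration log — 12 steps:
  step 1. node 0  ⊔preds=⊥  new=[-3,3]  stable
  step 2. node 1  ⊔preds=[-2,2]  new=[-1,3]  old=⊥  +wl: 0
  step 3. node 2  ⊔preds=[-1,3]  new=[-3,3]  old=⊥  +wl: 1
  step 4. node 3  ⊔preds=[-3,3]  new=[-2,3]  old=[-2,2]  +wl: 
  step 5. node 4  ⊔preds=[-3,3]  new=[0,2]  old=⊥  +wl: 2,3
  step 6. node 5  ⊔preds=[-3,3]  new=[-3,2]  old=⊥  +wl: 
  step 7. node 0  ⊔preds=[-3,3]  new=[-3,3]  stable
  step 8. node 1  ⊔preds=[-3,3]  new=[-2,3]  old=[-1,3]  +wl: 0,4
  step 9. node 2  ⊔preds=[-2,3]  new=[-3,3]  stable
  step 10. node 3  ⊔preds=[-3,3]  new=[-2,3]  stable
  step 11. node 0  ⊔preds=[-3,3]  new=[-3,3]  stable
  step 12. node 4  ⊔preds=[-3,3]  new=[0,2]  stable

Least fixpoint reached:
  node 0: [-3,3]
  node 1: [-2,3]
  node 2: [-3,3]
  node 3: [-2,3]
  node 4: [0,2]
  node 5: [-3,2]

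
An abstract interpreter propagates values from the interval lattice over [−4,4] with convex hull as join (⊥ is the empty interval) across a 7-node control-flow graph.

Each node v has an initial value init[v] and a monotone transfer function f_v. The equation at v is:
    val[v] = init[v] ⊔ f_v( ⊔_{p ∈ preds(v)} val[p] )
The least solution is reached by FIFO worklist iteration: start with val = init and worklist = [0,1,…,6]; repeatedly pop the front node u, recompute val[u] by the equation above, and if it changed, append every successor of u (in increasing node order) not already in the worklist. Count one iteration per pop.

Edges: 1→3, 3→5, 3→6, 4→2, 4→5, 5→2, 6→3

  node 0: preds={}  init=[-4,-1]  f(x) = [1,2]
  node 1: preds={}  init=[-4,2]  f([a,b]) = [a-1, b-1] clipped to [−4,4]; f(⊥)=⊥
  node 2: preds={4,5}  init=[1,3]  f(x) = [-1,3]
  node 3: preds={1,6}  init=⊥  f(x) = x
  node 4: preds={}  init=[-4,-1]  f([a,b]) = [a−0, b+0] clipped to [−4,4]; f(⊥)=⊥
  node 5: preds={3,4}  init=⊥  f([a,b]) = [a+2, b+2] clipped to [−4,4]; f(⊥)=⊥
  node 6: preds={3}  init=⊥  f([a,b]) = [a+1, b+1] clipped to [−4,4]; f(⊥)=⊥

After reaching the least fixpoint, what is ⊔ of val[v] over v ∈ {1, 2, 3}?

Iteration log — 14 steps:
  step 1. node 0  ⊔preds=⊥  new=[-4,2]  old=[-4,-1]  +wl: 
  step 2. node 1  ⊔preds=⊥  new=[-4,2]  stable
  step 3. node 2  ⊔preds=[-4,-1]  new=[-1,3]  old=[1,3]  +wl: 
  step 4. node 3  ⊔preds=[-4,2]  new=[-4,2]  old=⊥  +wl: 
  step 5. node 4  ⊔preds=⊥  new=[-4,-1]  stable
  step 6. node 5  ⊔preds=[-4,2]  new=[-2,4]  old=⊥  +wl: 2
  step 7. node 6  ⊔preds=[-4,2]  new=[-3,3]  old=⊥  +wl: 3
  step 8. node 2  ⊔preds=[-4,4]  new=[-1,3]  stable
  step 9. node 3  ⊔preds=[-4,3]  new=[-4,3]  old=[-4,2]  +wl: 5,6
  step 10. node 5  ⊔preds=[-4,3]  new=[-2,4]  stable
  step 11. node 6  ⊔preds=[-4,3]  new=[-3,4]  old=[-3,3]  +wl: 3
  step 12. node 3  ⊔preds=[-4,4]  new=[-4,4]  old=[-4,3]  +wl: 5,6
  step 13. node 5  ⊔preds=[-4,4]  new=[-2,4]  stable
  step 14. node 6  ⊔preds=[-4,4]  new=[-3,4]  stable

Least fixpoint reached:
  node 0: [-4,2]
  node 1: [-4,2]
  node 2: [-1,3]
  node 3: [-4,4]
  node 4: [-4,-1]
  node 5: [-2,4]
  node 6: [-3,4]

[-4,4]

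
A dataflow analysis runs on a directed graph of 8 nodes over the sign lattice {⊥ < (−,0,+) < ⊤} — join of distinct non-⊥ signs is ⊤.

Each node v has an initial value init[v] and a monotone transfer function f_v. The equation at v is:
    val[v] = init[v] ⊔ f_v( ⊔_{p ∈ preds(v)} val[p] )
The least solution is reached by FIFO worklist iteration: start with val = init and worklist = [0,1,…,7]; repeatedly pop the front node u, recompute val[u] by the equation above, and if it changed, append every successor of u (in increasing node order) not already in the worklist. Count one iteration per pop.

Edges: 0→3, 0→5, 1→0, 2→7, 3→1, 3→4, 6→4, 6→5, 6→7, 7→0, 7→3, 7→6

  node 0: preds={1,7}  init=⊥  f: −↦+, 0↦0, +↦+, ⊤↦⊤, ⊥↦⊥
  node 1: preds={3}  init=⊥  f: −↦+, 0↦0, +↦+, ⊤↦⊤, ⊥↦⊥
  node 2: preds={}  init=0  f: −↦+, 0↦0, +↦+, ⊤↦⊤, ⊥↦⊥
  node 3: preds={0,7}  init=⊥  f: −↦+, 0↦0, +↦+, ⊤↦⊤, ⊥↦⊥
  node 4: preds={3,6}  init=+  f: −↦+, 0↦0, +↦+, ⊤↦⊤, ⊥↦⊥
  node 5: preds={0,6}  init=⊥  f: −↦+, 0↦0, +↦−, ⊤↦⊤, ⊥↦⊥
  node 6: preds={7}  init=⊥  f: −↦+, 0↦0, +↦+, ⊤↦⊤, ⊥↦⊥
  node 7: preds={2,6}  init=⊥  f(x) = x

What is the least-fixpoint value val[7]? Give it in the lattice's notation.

Worklist (16 pops):
  #1 pop 0: in=⊥ → ⊥ (no change)
  #2 pop 1: in=⊥ → ⊥ (no change)
  #3 pop 2: in=⊥ → 0 (no change)
  #4 pop 3: in=⊥ → ⊥ (no change)
  #5 pop 4: in=⊥ → + (no change)
  #6 pop 5: in=⊥ → ⊥ (no change)
  #7 pop 6: in=⊥ → ⊥ (no change)
  #8 pop 7: in=0 → 0 (was ⊥); enqueue [0,3,6]
  #9 pop 0: in=0 → 0 (was ⊥); enqueue [5]
  #10 pop 3: in=0 → 0 (was ⊥); enqueue [1,4]
  #11 pop 6: in=0 → 0 (was ⊥); enqueue [7]
  #12 pop 5: in=0 → 0 (was ⊥); enqueue []
  #13 pop 1: in=0 → 0 (was ⊥); enqueue [0]
  #14 pop 4: in=0 → ⊤ (was +); enqueue []
  #15 pop 7: in=0 → 0 (no change)
  #16 pop 0: in=0 → 0 (no change)

Fixpoint:
  val[0] = 0
  val[1] = 0
  val[2] = 0
  val[3] = 0
  val[4] = ⊤
  val[5] = 0
  val[6] = 0
  val[7] = 0

0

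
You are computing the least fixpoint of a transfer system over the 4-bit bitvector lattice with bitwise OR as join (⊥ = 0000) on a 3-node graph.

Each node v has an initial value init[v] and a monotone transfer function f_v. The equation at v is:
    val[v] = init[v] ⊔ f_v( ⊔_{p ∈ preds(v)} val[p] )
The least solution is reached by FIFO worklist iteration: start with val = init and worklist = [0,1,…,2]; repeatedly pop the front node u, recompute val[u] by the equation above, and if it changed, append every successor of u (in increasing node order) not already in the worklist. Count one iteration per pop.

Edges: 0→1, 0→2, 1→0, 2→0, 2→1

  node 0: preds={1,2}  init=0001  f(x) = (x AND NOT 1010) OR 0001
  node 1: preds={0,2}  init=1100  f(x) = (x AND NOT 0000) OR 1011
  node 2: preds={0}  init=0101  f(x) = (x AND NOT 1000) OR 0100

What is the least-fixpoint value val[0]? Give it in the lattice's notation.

Worklist (4 pops):
  #1 pop 0: in=1101 → 0101 (was 0001); enqueue []
  #2 pop 1: in=0101 → 1111 (was 1100); enqueue [0]
  #3 pop 2: in=0101 → 0101 (no change)
  #4 pop 0: in=1111 → 0101 (no change)

Fixpoint:
  val[0] = 0101
  val[1] = 1111
  val[2] = 0101

0101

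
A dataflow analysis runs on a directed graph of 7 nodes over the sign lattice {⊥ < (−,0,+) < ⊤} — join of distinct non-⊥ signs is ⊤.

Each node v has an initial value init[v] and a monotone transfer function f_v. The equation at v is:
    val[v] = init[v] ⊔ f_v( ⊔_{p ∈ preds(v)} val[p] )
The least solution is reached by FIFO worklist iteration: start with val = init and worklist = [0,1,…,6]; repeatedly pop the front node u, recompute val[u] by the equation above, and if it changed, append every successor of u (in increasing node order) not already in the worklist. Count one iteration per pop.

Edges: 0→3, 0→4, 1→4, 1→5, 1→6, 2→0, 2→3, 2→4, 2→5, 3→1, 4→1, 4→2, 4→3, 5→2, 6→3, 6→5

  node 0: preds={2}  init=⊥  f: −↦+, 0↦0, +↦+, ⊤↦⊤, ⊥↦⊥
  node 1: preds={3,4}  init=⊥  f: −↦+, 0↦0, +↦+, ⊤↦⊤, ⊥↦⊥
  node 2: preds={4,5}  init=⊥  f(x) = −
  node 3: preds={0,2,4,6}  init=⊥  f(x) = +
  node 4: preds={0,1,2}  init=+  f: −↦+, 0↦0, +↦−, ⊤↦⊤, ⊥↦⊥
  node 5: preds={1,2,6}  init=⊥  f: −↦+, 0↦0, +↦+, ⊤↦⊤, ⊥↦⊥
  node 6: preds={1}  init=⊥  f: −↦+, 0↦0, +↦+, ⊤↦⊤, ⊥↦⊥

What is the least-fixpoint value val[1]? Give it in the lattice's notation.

Trace (16 dequeues):
  [1] u=0 | in ⊥ | out ⊥ | ==
  [2] u=1 | in + | out + | prev ⊥ | push {}
  [3] u=2 | in + | out − | prev ⊥ | push {0}
  [4] u=3 | in ⊤ | out + | prev ⊥ | push {1}
  [5] u=4 | in ⊤ | out ⊤ | prev + | push {2,3}
  [6] u=5 | in ⊤ | out ⊤ | prev ⊥ | push {}
  [7] u=6 | in + | out + | prev ⊥ | push {5}
  [8] u=0 | in − | out + | prev ⊥ | push {4}
  [9] u=1 | in ⊤ | out ⊤ | prev + | push {6}
  [10] u=2 | in ⊤ | out − | ==
  [11] u=3 | in ⊤ | out + | ==
  [12] u=5 | in ⊤ | out ⊤ | ==
  [13] u=4 | in ⊤ | out ⊤ | ==
  [14] u=6 | in ⊤ | out ⊤ | prev + | push {3,5}
  [15] u=3 | in ⊤ | out + | ==
  [16] u=5 | in ⊤ | out ⊤ | ==

Converged values:
  [0] +
  [1] ⊤
  [2] −
  [3] +
  [4] ⊤
  [5] ⊤
  [6] ⊤

⊤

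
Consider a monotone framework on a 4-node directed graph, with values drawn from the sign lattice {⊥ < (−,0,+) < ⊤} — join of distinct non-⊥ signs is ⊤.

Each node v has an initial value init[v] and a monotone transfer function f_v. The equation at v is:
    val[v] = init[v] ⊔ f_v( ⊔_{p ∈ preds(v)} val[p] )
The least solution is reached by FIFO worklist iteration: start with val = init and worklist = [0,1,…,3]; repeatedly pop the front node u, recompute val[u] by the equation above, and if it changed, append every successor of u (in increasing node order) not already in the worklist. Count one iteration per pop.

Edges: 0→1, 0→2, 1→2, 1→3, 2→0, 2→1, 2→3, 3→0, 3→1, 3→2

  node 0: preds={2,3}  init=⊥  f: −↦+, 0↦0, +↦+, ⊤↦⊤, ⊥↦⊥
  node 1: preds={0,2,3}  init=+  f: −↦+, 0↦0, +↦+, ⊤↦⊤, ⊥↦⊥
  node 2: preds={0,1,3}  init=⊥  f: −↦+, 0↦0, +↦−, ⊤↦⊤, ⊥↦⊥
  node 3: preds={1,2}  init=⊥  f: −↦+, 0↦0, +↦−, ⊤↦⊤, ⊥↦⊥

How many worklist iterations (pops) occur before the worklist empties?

Worklist (10 pops):
  #1 pop 0: in=⊥ → ⊥ (no change)
  #2 pop 1: in=⊥ → + (no change)
  #3 pop 2: in=+ → − (was ⊥); enqueue [0,1]
  #4 pop 3: in=⊤ → ⊤ (was ⊥); enqueue [2]
  #5 pop 0: in=⊤ → ⊤ (was ⊥); enqueue []
  #6 pop 1: in=⊤ → ⊤ (was +); enqueue [3]
  #7 pop 2: in=⊤ → ⊤ (was −); enqueue [0,1]
  #8 pop 3: in=⊤ → ⊤ (no change)
  #9 pop 0: in=⊤ → ⊤ (no change)
  #10 pop 1: in=⊤ → ⊤ (no change)

Fixpoint:
  val[0] = ⊤
  val[1] = ⊤
  val[2] = ⊤
  val[3] = ⊤

10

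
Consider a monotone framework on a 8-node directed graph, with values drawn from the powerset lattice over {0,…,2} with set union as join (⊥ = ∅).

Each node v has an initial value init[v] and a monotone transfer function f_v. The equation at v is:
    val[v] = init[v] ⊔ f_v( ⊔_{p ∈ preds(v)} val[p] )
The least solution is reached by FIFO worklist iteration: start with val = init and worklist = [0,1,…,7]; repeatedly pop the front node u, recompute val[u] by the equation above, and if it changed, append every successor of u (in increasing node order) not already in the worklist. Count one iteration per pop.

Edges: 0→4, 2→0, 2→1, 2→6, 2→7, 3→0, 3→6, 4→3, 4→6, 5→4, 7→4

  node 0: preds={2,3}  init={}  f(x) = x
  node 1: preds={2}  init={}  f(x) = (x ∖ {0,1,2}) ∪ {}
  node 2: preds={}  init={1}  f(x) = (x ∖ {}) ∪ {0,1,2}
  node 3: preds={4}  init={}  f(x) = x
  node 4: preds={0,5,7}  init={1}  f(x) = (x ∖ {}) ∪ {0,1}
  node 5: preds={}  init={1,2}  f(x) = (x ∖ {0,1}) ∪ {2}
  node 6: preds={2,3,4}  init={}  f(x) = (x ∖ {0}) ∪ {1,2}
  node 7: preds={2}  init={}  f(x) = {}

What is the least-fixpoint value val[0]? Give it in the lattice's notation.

Worklist (14 pops):
  #1 pop 0: in={1} → {1} (was {}); enqueue []
  #2 pop 1: in={1} → {} (no change)
  #3 pop 2: in={} → {0,1,2} (was {1}); enqueue [0,1]
  #4 pop 3: in={1} → {1} (was {}); enqueue []
  #5 pop 4: in={1,2} → {0,1,2} (was {1}); enqueue [3]
  #6 pop 5: in={} → {1,2} (no change)
  #7 pop 6: in={0,1,2} → {1,2} (was {}); enqueue []
  #8 pop 7: in={0,1,2} → {} (no change)
  #9 pop 0: in={0,1,2} → {0,1,2} (was {1}); enqueue [4]
  #10 pop 1: in={0,1,2} → {} (no change)
  #11 pop 3: in={0,1,2} → {0,1,2} (was {1}); enqueue [0,6]
  #12 pop 4: in={0,1,2} → {0,1,2} (no change)
  #13 pop 0: in={0,1,2} → {0,1,2} (no change)
  #14 pop 6: in={0,1,2} → {1,2} (no change)

Fixpoint:
  val[0] = {0,1,2}
  val[1] = {}
  val[2] = {0,1,2}
  val[3] = {0,1,2}
  val[4] = {0,1,2}
  val[5] = {1,2}
  val[6] = {1,2}
  val[7] = {}

{0,1,2}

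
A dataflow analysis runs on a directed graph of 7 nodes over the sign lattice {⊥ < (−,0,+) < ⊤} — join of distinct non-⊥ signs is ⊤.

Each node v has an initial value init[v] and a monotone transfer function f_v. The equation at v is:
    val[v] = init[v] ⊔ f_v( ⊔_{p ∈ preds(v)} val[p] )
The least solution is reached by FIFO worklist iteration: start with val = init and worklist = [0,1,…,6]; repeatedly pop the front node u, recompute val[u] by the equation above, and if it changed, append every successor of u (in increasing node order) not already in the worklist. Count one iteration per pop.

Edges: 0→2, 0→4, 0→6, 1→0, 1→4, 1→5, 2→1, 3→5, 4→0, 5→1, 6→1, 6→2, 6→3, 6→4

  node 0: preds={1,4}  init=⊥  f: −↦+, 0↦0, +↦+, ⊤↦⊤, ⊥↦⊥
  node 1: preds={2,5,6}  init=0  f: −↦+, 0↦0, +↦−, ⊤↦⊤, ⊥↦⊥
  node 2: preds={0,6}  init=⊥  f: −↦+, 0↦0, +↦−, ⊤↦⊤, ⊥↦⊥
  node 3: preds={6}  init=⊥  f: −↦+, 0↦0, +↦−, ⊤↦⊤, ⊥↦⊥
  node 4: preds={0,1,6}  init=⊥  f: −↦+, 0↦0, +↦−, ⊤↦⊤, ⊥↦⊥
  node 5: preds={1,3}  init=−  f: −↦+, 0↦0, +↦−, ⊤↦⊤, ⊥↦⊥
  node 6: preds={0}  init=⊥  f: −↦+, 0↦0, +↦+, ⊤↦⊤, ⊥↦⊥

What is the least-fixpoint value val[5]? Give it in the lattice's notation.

⊤

Iteration log — 19 steps:
  step 1. node 0  ⊔preds=0  new=0  old=⊥  +wl: 
  step 2. node 1  ⊔preds=−  new=⊤  old=0  +wl: 0
  step 3. node 2  ⊔preds=0  new=0  old=⊥  +wl: 1
  step 4. node 3  ⊔preds=⊥  new=⊥  stable
  step 5. node 4  ⊔preds=⊤  new=⊤  old=⊥  +wl: 
  step 6. node 5  ⊔preds=⊤  new=⊤  old=−  +wl: 
  step 7. node 6  ⊔preds=0  new=0  old=⊥  +wl: 2,3,4
  step 8. node 0  ⊔preds=⊤  new=⊤  old=0  +wl: 6
  step 9. node 1  ⊔preds=⊤  new=⊤  stable
  step 10. node 2  ⊔preds=⊤  new=⊤  old=0  +wl: 1
  step 11. node 3  ⊔preds=0  new=0  old=⊥  +wl: 5
  step 12. node 4  ⊔preds=⊤  new=⊤  stable
  step 13. node 6  ⊔preds=⊤  new=⊤  old=0  +wl: 2,3,4
  step 14. node 1  ⊔preds=⊤  new=⊤  stable
  step 15. node 5  ⊔preds=⊤  new=⊤  stable
  step 16. node 2  ⊔preds=⊤  new=⊤  stable
  step 17. node 3  ⊔preds=⊤  new=⊤  old=0  +wl: 5
  step 18. node 4  ⊔preds=⊤  new=⊤  stable
  step 19. node 5  ⊔preds=⊤  new=⊤  stable

Least fixpoint reached:
  node 0: ⊤
  node 1: ⊤
  node 2: ⊤
  node 3: ⊤
  node 4: ⊤
  node 5: ⊤
  node 6: ⊤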